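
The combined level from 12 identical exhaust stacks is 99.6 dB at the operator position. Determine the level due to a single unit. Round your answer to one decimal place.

88.8 dB

Dividing the total intensity by 12 lowers the level by 10·log₁₀ 12 = 10.792 dB: L₁ = 99.6 − 10.792.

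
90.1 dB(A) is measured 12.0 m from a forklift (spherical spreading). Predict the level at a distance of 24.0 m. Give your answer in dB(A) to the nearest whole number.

Point-source attenuation: ΔL = 20·log₁₀(r₂/r₁) = 20·log₁₀(24.0/12.0) = 6.021 dB.
L₂ = 90.1 − 20·log₁₀(24.0/12.0) = 90.1 − 6.021 = 84.08 dB(A).

84 dB(A)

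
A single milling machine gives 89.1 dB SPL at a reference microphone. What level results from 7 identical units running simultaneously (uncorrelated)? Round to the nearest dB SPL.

98 dB SPL

L_total = L₁ + 10·log₁₀ N for N identical incoherent sources.
L_total = 89.1 + 10·log₁₀(7) = 89.1 + 8.451 = 97.55 dB SPL.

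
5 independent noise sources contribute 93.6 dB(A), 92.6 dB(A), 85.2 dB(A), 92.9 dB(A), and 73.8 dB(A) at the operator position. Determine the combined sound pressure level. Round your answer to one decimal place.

98.1 dB(A)

For uncorrelated sources the intensities add, so convert each level to linear form, sum, and take 10·log₁₀ of the total.
Σ 10^(L/10) = 10^(93.6/10) + 10^(92.6/10) + 10^(85.2/10) + 10^(92.9/10) + 10^(73.8/10) = 6.416e+09.
L_total = 10·log₁₀(6.416e+09) = 98.07 dB(A).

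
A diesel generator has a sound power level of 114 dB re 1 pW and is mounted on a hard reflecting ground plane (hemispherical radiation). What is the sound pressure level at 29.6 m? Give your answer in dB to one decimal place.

76.6 dB

The power spreads over a hemisphere of area 2π·r², so L_p = L_w − 10·log₁₀(2π·r²).
2π·r² = 5505 m², 10·log₁₀ of that is 37.408 dB.
L_p = 114 − 37.408 = 76.59 dB.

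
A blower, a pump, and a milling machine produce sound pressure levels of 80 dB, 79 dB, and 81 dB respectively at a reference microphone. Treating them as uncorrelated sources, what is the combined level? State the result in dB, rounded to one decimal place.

84.8 dB

Incoherent sources combine by intensity addition: L_total = 10·log₁₀(Σ 10^(L_i/10)).
Σ 10^(L/10) = 10^(80/10) + 10^(79/10) + 10^(81/10) = 3.053e+08.
L_total = 10·log₁₀(3.053e+08) = 84.85 dB.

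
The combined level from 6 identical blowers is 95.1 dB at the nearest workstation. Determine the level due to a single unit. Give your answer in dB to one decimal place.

87.3 dB

6 equal contributions raise the level by 10·log₁₀ 6 = 7.782 dB, so each unit alone gives 95.1 − 7.782.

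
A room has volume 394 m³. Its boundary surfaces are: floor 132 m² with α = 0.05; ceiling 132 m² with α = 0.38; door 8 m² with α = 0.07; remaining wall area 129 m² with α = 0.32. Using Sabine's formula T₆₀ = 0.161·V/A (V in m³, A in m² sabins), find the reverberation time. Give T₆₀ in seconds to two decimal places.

0.64 s

Total absorption A = 132·0.05 + 132·0.38 + 8·0.07 + 129·0.32 = 98.60 m² sabins.
T₆₀ = 0.161·V/A = 0.161·394/98.60 = 0.643 s.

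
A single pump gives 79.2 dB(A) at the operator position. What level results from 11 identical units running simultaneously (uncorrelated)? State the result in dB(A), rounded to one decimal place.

89.6 dB(A)

L_total = L₁ + 10·log₁₀ N for N identical incoherent sources.
L_total = 79.2 + 10·log₁₀(11) = 79.2 + 10.414 = 89.61 dB(A).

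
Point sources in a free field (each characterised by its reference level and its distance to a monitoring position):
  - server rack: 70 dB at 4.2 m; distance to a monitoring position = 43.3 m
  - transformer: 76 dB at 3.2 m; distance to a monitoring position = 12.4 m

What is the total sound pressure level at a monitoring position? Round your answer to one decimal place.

Propagate each source to the receiver with L = L_ref − 20·log₁₀(r/r_ref), then add intensities.
server rack: 70 − 20·log₁₀(43.3/4.2) = 70 − 20.26 = 49.74 dB.
transformer: 76 − 20·log₁₀(12.4/3.2) = 76 − 11.77 = 64.23 dB.
Σ 10^(L/10) = 2.745e+06 → L_total = 10·log₁₀(2.745e+06) = 64.39 dB.

64.4 dB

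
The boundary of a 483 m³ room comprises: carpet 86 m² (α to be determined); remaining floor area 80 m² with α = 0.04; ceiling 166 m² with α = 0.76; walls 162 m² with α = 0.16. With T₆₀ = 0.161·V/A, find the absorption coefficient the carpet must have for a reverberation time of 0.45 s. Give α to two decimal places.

0.20

From T₆₀ = 0.161·V/A, the target T₆₀ = 0.45 s needs A = 0.161·483/0.45 = 172.81 m².
Absorption from the other surfaces = 80·0.04 + 166·0.76 + 162·0.16 = 155.28 m², so the carpet must supply 17.53 m² over 86 m².
α = 17.53/86 = 0.204.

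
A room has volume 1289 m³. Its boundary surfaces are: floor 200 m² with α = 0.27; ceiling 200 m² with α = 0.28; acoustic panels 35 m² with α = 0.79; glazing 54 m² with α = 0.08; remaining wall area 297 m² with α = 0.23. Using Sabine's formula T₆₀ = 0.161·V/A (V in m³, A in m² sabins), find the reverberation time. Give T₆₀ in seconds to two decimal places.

Total absorption A = 200·0.27 + 200·0.28 + 35·0.79 + 54·0.08 + 297·0.23 = 210.28 m² sabins.
T₆₀ = 0.161 × 1289 / 210.28 = 0.987 s.

0.99 s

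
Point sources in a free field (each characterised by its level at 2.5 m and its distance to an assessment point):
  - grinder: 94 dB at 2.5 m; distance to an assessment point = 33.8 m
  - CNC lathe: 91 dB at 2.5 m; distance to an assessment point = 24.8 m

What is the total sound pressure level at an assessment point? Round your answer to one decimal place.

74.2 dB

Apply inverse-square spreading to bring every level to the receiver, then sum 10^(L/10).
grinder: 94 − 20·log₁₀(33.8/2.5) = 94 − 22.62 = 71.38 dB.
CNC lathe: 91 − 20·log₁₀(24.8/2.5) = 91 − 19.93 = 71.07 dB.
Σ 10^(L/10) = 2.654e+07 → L_total = 10·log₁₀(2.654e+07) = 74.24 dB.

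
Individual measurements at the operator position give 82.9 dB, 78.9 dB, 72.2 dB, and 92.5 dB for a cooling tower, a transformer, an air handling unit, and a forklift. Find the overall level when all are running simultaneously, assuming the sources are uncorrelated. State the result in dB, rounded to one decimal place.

93.2 dB

Incoherent sources combine by intensity addition: L_total = 10·log₁₀(Σ 10^(L_i/10)).
Σ 10^(L/10) = 10^(82.9/10) + 10^(78.9/10) + 10^(72.2/10) + 10^(92.5/10) = 2.067e+09.
L_total = 10·log₁₀(2.067e+09) = 93.15 dB.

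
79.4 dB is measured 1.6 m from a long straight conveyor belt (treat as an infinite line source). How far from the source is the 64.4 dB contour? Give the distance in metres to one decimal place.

Line-source spreading drops the level by 10·log₁₀(r₂/r₁); inverting, r₂/r₁ = 10^(ΔL/10).
r₂ = 1.6·10^((79.4−64.4)/10) = 1.6·10^(15.0/10) = 50.60 m.

50.6 m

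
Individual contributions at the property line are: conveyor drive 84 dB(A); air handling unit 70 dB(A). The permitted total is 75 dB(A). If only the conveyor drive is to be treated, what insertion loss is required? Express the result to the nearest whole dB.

Fixed contribution from the other source: Σ 10^(L/10) = 10^(70/10) = 1.000e+07 (70.00 dB(A)).
To meet 75 dB(A) overall, the treated conveyor drive may contribute at most 10^(75/10) − 1.000e+07 = 2.162e+07, i.e. 73.35 dB(A).
Required insertion loss = 84 − 73.35 = 10.65 dB.

11 dB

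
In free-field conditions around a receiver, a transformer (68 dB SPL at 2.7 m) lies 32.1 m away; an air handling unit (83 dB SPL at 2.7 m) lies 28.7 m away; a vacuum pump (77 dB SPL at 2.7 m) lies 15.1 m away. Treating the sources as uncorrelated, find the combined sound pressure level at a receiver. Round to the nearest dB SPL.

First find each source's level at the receiver (point-source: −20·log₁₀(r/r_ref)), then combine on an intensity basis.
transformer: 68 − 20·log₁₀(32.1/2.7) = 68 − 21.50 = 46.50 dB SPL.
air handling unit: 83 − 20·log₁₀(28.7/2.7) = 83 − 20.53 = 62.47 dB SPL.
vacuum pump: 77 − 20·log₁₀(15.1/2.7) = 77 − 14.95 = 62.05 dB SPL.
Σ 10^(L/10) = 3.413e+06 → L_total = 10·log₁₀(3.413e+06) = 65.33 dB SPL.

65 dB SPL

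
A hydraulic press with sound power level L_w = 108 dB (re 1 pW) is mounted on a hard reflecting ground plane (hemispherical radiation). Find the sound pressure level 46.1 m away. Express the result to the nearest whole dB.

The power spreads over a hemisphere of area 2π·r², so L_p = L_w − 10·log₁₀(2π·r²).
2π·r² = 1.335e+04 m², 10·log₁₀ of that is 41.256 dB.
L_p = 108 − 41.256 = 66.74 dB.

67 dB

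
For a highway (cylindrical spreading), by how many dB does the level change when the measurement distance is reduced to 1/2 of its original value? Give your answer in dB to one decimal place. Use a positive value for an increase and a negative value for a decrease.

With cylindrical spreading the level changes by −10·log₁₀(r₂/r₁).
ΔL = −10·log₁₀(0.5) = +3.01 dB.

+3.0 dB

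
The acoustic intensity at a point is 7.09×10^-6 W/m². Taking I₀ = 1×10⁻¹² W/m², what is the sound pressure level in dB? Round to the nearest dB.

69 dB

L = 10·log₁₀(I/I₀) = 10·log₁₀(7.09×10^-6/10⁻¹²) = 10·log₁₀(7.09×10^6).
L = 10·(0.8506 + 6) = 68.51 dB.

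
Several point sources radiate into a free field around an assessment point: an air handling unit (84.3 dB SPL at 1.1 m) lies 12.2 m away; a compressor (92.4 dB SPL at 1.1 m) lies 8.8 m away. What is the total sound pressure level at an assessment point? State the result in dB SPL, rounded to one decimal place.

74.7 dB SPL

Apply inverse-square spreading to bring every level to the receiver, then sum 10^(L/10).
air handling unit: 84.3 − 20·log₁₀(12.2/1.1) = 84.3 − 20.90 = 63.40 dB SPL.
compressor: 92.4 − 20·log₁₀(8.8/1.1) = 92.4 − 18.06 = 74.34 dB SPL.
Σ 10^(L/10) = 2.934e+07 → L_total = 10·log₁₀(2.934e+07) = 74.67 dB SPL.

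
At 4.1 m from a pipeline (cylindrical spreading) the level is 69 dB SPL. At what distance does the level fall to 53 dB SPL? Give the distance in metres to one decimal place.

The 16.0 dB drop corresponds to a distance ratio of 10^(16.0/10) for a line source.
r₂ = 4.1·10^((69−53)/10) = 4.1·10^(16.0/10) = 163.22 m.

163.2 m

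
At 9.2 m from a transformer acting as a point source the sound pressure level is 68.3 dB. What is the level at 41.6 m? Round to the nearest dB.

Point-source attenuation: ΔL = 20·log₁₀(r₂/r₁) = 20·log₁₀(41.6/9.2) = 13.106 dB.
L₂ = 68.3 − 20·log₁₀(41.6/9.2) = 68.3 − 13.106 = 55.19 dB.

55 dB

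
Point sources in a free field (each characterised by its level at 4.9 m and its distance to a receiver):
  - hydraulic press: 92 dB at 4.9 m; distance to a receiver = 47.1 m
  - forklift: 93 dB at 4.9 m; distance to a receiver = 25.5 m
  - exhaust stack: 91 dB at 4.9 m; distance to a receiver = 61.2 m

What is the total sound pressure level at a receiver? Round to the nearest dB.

80 dB

First find each source's level at the receiver (point-source: −20·log₁₀(r/r_ref)), then combine on an intensity basis.
hydraulic press: 92 − 20·log₁₀(47.1/4.9) = 92 − 19.66 = 72.34 dB.
forklift: 93 − 20·log₁₀(25.5/4.9) = 93 − 14.33 = 78.67 dB.
exhaust stack: 91 − 20·log₁₀(61.2/4.9) = 91 − 21.93 = 69.07 dB.
Σ 10^(L/10) = 9.890e+07 → L_total = 10·log₁₀(9.890e+07) = 79.95 dB.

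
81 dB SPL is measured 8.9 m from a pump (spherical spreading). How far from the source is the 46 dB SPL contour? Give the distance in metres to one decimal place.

500.5 m

Point-source spreading drops the level by 20·log₁₀(r₂/r₁); inverting, r₂/r₁ = 10^(ΔL/20).
r₂ = 8.9·10^((81−46)/20) = 8.9·10^(35.0/20) = 500.48 m.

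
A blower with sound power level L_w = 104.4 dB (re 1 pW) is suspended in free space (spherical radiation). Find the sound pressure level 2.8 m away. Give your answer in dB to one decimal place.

The power spreads over a sphere of area 4π·r², so L_p = L_w − 10·log₁₀(4π·r²).
4π·r² = 98.52 m², 10·log₁₀ of that is 19.935 dB.
L_p = 104.4 − 19.935 = 84.46 dB.

84.5 dB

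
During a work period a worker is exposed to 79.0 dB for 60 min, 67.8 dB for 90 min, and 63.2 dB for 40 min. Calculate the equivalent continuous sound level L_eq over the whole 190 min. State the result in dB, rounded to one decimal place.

L_eq = 10·log₁₀[(1/T)·Σ tᵢ·10^(Lᵢ/10)] with T = 190 min.
Σ tᵢ·10^(Lᵢ/10) = 60·10^(79.0/10) + 90·10^(67.8/10) + 40·10^(63.2/10) = 5.392e+09.
L_eq = 10·log₁₀(5.392e+09/190) = 74.53 dB.

74.5 dB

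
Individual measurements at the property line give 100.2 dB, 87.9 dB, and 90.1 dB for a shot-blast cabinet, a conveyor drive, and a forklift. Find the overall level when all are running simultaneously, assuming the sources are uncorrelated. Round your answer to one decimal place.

For uncorrelated sources the intensities add, so convert each level to linear form, sum, and take 10·log₁₀ of the total.
Σ 10^(L/10) = 10^(100.2/10) + 10^(87.9/10) + 10^(90.1/10) = 1.211e+10.
L_total = 10·log₁₀(1.211e+10) = 100.83 dB.

100.8 dB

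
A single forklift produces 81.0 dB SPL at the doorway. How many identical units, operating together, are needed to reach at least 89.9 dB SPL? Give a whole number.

8

Need L₁ + 10·log₁₀ N ≥ 89.9, i.e. log₁₀ N ≥ 0.89.
N ≥ 10^(8.9/10) = 7.762, so N = 8.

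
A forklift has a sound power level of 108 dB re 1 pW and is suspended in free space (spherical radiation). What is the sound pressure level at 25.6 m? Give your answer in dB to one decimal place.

68.8 dB

L_p = L_w − 10·log₁₀(4π·r²) with r = 25.6 m.
4π·r² = 8235 m², 10·log₁₀ of that is 39.157 dB.
L_p = 108 − 39.157 = 68.84 dB.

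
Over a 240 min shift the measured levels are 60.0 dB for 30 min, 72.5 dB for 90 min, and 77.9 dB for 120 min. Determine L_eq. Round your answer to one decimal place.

75.8 dB

The energy average is taken in the linear domain: L_eq = 10·log₁₀[(Σ tᵢ·10^(Lᵢ/10))/T], T = 240 min.
Σ tᵢ·10^(Lᵢ/10) = 30·10^(60.0/10) + 90·10^(72.5/10) + 120·10^(77.9/10) = 9.030e+09.
L_eq = 10·log₁₀(9.030e+09/240) = 75.75 dB.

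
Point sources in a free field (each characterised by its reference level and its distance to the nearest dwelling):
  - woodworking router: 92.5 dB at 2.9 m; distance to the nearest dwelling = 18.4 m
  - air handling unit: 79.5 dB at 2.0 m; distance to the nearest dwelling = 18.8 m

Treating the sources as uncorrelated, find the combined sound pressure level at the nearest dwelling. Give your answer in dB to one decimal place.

76.5 dB

First find each source's level at the receiver (point-source: −20·log₁₀(r/r_ref)), then combine on an intensity basis.
woodworking router: 92.5 − 20·log₁₀(18.4/2.9) = 92.5 − 16.05 = 76.45 dB.
air handling unit: 79.5 − 20·log₁₀(18.8/2.0) = 79.5 − 19.46 = 60.04 dB.
Σ 10^(L/10) = 4.518e+07 → L_total = 10·log₁₀(4.518e+07) = 76.55 dB.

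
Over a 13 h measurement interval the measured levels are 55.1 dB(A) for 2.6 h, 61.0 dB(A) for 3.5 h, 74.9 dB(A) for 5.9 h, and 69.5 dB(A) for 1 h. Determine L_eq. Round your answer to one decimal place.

L_eq = 10·log₁₀[(1/T)·Σ tᵢ·10^(Lᵢ/10)] with T = 13 h.
Σ tᵢ·10^(Lᵢ/10) = 2.6·10^(55.1/10) + 3.5·10^(61.0/10) + 5.9·10^(74.9/10) + 1·10^(69.5/10) = 1.965e+08.
L_eq = 10·log₁₀(1.965e+08/13) = 71.79 dB(A).

71.8 dB(A)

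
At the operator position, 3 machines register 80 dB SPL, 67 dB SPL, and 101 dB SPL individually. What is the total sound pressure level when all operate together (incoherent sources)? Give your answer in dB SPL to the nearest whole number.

For uncorrelated sources the intensities add, so convert each level to linear form, sum, and take 10·log₁₀ of the total.
Σ 10^(L/10) = 10^(80/10) + 10^(67/10) + 10^(101/10) = 1.269e+10.
L_total = 10·log₁₀(1.269e+10) = 101.04 dB SPL.

101 dB SPL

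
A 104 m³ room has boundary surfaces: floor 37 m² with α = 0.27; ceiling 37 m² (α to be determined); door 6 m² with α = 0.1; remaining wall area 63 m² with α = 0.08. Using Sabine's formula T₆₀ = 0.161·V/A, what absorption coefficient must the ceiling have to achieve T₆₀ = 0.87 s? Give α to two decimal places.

0.10

Required total absorption A = 0.161·104/0.87 = 19.25 m².
Absorption from the other surfaces = 37·0.27 + 6·0.1 + 63·0.08 = 15.63 m², so the ceiling must supply 3.62 m² over 37 m².
α = 3.62/37 = 0.098.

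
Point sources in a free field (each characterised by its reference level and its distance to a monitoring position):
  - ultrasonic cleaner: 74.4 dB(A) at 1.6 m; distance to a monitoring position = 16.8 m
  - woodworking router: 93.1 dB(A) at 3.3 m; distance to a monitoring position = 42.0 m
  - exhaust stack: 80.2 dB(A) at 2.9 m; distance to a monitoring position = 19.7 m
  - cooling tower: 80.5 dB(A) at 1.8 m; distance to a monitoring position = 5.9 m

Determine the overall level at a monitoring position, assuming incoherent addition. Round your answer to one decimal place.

74.1 dB(A)

Propagate each source to the receiver with L = L_ref − 20·log₁₀(r/r_ref), then add intensities.
ultrasonic cleaner: 74.4 − 20·log₁₀(16.8/1.6) = 74.4 − 20.42 = 53.98 dB(A).
woodworking router: 93.1 − 20·log₁₀(42.0/3.3) = 93.1 − 22.09 = 71.01 dB(A).
exhaust stack: 80.2 − 20·log₁₀(19.7/2.9) = 80.2 − 16.64 = 63.56 dB(A).
cooling tower: 80.5 − 20·log₁₀(5.9/1.8) = 80.5 − 10.31 = 70.19 dB(A).
Σ 10^(L/10) = 2.557e+07 → L_total = 10·log₁₀(2.557e+07) = 74.08 dB(A).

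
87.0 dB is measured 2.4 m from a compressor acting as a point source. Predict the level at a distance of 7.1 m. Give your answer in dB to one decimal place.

For a point source, L₂ = L₁ − 20·log₁₀(r₂/r₁).
L₂ = 87.0 − 20·log₁₀(7.1/2.4) = 87.0 − 9.421 = 77.58 dB.

77.6 dB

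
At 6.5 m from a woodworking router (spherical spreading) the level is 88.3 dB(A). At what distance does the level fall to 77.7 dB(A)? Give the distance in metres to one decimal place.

22.0 m

Point-source spreading drops the level by 20·log₁₀(r₂/r₁); inverting, r₂/r₁ = 10^(ΔL/20).
r₂ = 6.5·10^((88.3−77.7)/20) = 6.5·10^(10.6/20) = 22.02 m.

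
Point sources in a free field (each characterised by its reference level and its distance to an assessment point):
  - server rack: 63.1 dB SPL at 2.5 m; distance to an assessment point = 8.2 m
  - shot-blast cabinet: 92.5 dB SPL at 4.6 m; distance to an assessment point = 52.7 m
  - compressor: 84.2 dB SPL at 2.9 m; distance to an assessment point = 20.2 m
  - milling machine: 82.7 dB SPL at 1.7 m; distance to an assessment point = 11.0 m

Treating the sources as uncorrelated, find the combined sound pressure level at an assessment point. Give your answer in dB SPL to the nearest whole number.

74 dB SPL

Propagate each source to the receiver with L = L_ref − 20·log₁₀(r/r_ref), then add intensities.
server rack: 63.1 − 20·log₁₀(8.2/2.5) = 63.1 − 10.32 = 52.78 dB SPL.
shot-blast cabinet: 92.5 − 20·log₁₀(52.7/4.6) = 92.5 − 21.18 = 71.32 dB SPL.
compressor: 84.2 − 20·log₁₀(20.2/2.9) = 84.2 − 16.86 = 67.34 dB SPL.
milling machine: 82.7 − 20·log₁₀(11.0/1.7) = 82.7 − 16.22 = 66.48 dB SPL.
Σ 10^(L/10) = 2.361e+07 → L_total = 10·log₁₀(2.361e+07) = 73.73 dB SPL.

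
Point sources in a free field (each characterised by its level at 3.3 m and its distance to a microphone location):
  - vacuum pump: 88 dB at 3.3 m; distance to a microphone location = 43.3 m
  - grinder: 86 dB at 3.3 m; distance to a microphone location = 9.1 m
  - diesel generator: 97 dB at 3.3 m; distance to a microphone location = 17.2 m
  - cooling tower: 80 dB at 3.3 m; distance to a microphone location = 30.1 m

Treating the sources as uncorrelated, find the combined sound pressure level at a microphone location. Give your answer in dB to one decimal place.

Propagate each source to the receiver with L = L_ref − 20·log₁₀(r/r_ref), then add intensities.
vacuum pump: 88 − 20·log₁₀(43.3/3.3) = 88 − 22.36 = 65.64 dB.
grinder: 86 − 20·log₁₀(9.1/3.3) = 86 − 8.81 = 77.19 dB.
diesel generator: 97 − 20·log₁₀(17.2/3.3) = 97 − 14.34 = 82.66 dB.
cooling tower: 80 − 20·log₁₀(30.1/3.3) = 80 − 19.20 = 60.80 dB.
Σ 10^(L/10) = 2.417e+08 → L_total = 10·log₁₀(2.417e+08) = 83.83 dB.

83.8 dB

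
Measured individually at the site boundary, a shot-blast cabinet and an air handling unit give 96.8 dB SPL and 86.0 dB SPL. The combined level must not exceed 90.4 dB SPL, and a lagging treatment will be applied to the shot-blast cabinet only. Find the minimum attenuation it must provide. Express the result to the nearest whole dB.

8 dB

The untreated sources together contribute 10^(86.0/10) = 3.981e+08, i.e. 86.00 dB SPL.
To meet 90.4 dB SPL overall, the treated shot-blast cabinet may contribute at most 10^(90.4/10) − 3.981e+08 = 6.984e+08, i.e. 88.44 dB SPL.
Required insertion loss = 96.8 − 88.44 = 8.36 dB.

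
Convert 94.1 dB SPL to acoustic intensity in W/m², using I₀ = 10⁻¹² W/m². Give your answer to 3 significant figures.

I = I₀·10^(L/10) = 10⁻¹² × 10^(94.1/10) = 10^(-2.590).

0.00257 W/m²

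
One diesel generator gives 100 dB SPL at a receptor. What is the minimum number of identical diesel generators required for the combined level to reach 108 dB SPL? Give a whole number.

7

N identical sources give L₁ + 10·log₁₀ N, so require 10·log₁₀ N ≥ 108 − 100 = 8.0 dB.
N ≥ 10^(8.0/10) = 6.310, so N = 7.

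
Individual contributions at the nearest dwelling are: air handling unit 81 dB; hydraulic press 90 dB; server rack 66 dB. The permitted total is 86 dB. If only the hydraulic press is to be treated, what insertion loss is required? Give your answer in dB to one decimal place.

Everything except the hydraulic press sums to 10^(81/10) + 10^(66/10) = 1.299e+08 in linear terms, 81.14 dB.
The limit corresponds to 10^(86/10) = 3.981e+08; subtracting the fixed part leaves 2.682e+08 for the hydraulic press, i.e. 84.29 dB.
Required insertion loss = 90 − 84.29 = 5.71 dB.

5.7 dB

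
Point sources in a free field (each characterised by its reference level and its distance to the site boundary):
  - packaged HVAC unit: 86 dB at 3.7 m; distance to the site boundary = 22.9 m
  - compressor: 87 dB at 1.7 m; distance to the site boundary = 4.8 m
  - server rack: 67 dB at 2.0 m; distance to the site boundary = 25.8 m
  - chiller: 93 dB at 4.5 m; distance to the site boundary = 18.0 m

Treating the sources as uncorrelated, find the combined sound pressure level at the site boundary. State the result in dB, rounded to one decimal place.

First find each source's level at the receiver (point-source: −20·log₁₀(r/r_ref)), then combine on an intensity basis.
packaged HVAC unit: 86 − 20·log₁₀(22.9/3.7) = 86 − 15.83 = 70.17 dB.
compressor: 87 − 20·log₁₀(4.8/1.7) = 87 − 9.02 = 77.98 dB.
server rack: 67 − 20·log₁₀(25.8/2.0) = 67 − 22.21 = 44.79 dB.
chiller: 93 − 20·log₁₀(18.0/4.5) = 93 − 12.04 = 80.96 dB.
Σ 10^(L/10) = 1.980e+08 → L_total = 10·log₁₀(1.980e+08) = 82.97 dB.

83.0 dB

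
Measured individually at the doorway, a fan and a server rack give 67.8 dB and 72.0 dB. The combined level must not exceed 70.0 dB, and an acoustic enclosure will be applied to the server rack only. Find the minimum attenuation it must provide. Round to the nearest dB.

The untreated sources together contribute 10^(67.8/10) = 6.026e+06, i.e. 67.80 dB.
The limit corresponds to 10^(70.0/10) = 1.000e+07; subtracting the fixed part leaves 3.974e+06 for the server rack, i.e. 65.99 dB.
So the server rack must be reduced from 72.0 to 65.99 dB: IL = 6.01 dB.

6 dB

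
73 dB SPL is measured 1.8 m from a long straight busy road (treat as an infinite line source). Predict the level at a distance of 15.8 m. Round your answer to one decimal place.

63.6 dB SPL

For a line source, L₂ = L₁ − 10·log₁₀(r₂/r₁).
L₂ = 73 − 10·log₁₀(15.8/1.8) = 73 − 9.434 = 63.57 dB SPL.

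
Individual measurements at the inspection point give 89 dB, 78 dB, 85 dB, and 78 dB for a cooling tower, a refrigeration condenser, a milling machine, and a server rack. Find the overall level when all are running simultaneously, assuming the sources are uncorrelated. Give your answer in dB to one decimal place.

For uncorrelated sources the intensities add, so convert each level to linear form, sum, and take 10·log₁₀ of the total.
Σ 10^(L/10) = 10^(89/10) + 10^(78/10) + 10^(85/10) + 10^(78/10) = 1.237e+09.
L_total = 10·log₁₀(1.237e+09) = 90.92 dB.

90.9 dB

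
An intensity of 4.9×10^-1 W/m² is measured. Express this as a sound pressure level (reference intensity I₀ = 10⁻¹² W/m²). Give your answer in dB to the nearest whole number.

117 dB

I/I₀ = 4.9×10^-1/10⁻¹² = 4.9×10^11, and L = 10·log₁₀(I/I₀).
L = 10·(0.6902 + 11) = 116.90 dB.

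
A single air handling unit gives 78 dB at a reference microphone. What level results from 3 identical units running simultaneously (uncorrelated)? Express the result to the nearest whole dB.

83 dB

N identical incoherent sources raise the level by 10·log₁₀ N.
L_total = 78 + 10·log₁₀(3) = 78 + 4.771 = 82.77 dB.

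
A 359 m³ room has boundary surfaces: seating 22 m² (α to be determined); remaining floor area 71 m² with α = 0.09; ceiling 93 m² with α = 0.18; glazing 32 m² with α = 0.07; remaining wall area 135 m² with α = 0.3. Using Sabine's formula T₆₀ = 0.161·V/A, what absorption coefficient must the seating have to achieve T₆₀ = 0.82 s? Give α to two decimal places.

Required total absorption A = 0.161·359/0.82 = 70.49 m².
Absorption from the other surfaces = 71·0.09 + 93·0.18 + 32·0.07 + 135·0.3 = 65.87 m², so the seating must supply 4.62 m² over 22 m².
α = 4.62/22 = 0.210.

0.21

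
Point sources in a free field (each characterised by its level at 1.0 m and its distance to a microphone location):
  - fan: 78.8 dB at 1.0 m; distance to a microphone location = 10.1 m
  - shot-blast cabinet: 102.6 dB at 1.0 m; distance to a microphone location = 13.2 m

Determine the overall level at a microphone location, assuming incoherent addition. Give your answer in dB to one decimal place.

Apply inverse-square spreading to bring every level to the receiver, then sum 10^(L/10).
fan: 78.8 − 20·log₁₀(10.1/1.0) = 78.8 − 20.09 = 58.71 dB.
shot-blast cabinet: 102.6 − 20·log₁₀(13.2/1.0) = 102.6 − 22.41 = 80.19 dB.
Σ 10^(L/10) = 1.052e+08 → L_total = 10·log₁₀(1.052e+08) = 80.22 dB.

80.2 dB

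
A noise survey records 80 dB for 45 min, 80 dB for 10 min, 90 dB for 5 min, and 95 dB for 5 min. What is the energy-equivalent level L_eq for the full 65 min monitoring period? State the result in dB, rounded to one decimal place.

86.1 dB

The energy average is taken in the linear domain: L_eq = 10·log₁₀[(Σ tᵢ·10^(Lᵢ/10))/T], T = 65 min.
Σ tᵢ·10^(Lᵢ/10) = 45·10^(80/10) + 10·10^(80/10) + 5·10^(90/10) + 5·10^(95/10) = 2.631e+10.
L_eq = 10·log₁₀(2.631e+10/65) = 86.07 dB.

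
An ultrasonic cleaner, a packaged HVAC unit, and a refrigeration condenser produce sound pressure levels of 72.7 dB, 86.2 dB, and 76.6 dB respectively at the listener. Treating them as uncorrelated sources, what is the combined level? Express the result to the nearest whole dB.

87 dB

For uncorrelated sources the intensities add, so convert each level to linear form, sum, and take 10·log₁₀ of the total.
Σ 10^(L/10) = 10^(72.7/10) + 10^(86.2/10) + 10^(76.6/10) = 4.812e+08.
L_total = 10·log₁₀(4.812e+08) = 86.82 dB.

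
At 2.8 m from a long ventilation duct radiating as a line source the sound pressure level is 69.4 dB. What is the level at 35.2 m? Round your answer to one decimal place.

58.4 dB

Cylindrical spreading from a line source gives a 10·log₁₀(r₂/r₁) drop.
L₂ = 69.4 − 10·log₁₀(35.2/2.8) = 69.4 − 10.994 = 58.41 dB.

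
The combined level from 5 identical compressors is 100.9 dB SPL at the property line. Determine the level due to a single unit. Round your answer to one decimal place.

93.9 dB SPL

5 equal contributions raise the level by 10·log₁₀ 5 = 6.990 dB, so each unit alone gives 100.9 − 6.990.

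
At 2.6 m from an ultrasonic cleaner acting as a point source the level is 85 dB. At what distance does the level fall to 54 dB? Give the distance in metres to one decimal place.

92.3 m

For a point source L₁ − L₂ = 20·log₁₀(r₂/r₁), so r₂ = r₁·10^((L₁−L₂)/20).
r₂ = 2.6·10^((85−54)/20) = 2.6·10^(31.0/20) = 92.25 m.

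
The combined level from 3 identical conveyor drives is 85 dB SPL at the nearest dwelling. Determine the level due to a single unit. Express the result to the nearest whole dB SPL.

For N identical incoherent sources L_total = L₁ + 10·log₁₀ N, so L₁ = 85 − 10·log₁₀(3) = 85 − 4.771.

80 dB SPL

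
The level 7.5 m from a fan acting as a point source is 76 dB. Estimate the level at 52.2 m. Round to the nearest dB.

Point-source attenuation: ΔL = 20·log₁₀(r₂/r₁) = 20·log₁₀(52.2/7.5) = 16.852 dB.
L₂ = 76 − 20·log₁₀(52.2/7.5) = 76 − 16.852 = 59.15 dB.

59 dB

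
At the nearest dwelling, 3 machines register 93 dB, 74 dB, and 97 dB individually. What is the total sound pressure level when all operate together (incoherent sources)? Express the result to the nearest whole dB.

98 dB

Incoherent sources combine by intensity addition: L_total = 10·log₁₀(Σ 10^(L_i/10)).
Σ 10^(L/10) = 10^(93/10) + 10^(74/10) + 10^(97/10) = 7.032e+09.
L_total = 10·log₁₀(7.032e+09) = 98.47 dB.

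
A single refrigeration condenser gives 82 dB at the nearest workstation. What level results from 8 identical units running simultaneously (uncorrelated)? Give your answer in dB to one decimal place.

L_total = L₁ + 10·log₁₀ N for N identical incoherent sources.
L_total = 82 + 10·log₁₀(8) = 82 + 9.031 = 91.03 dB.

91.0 dB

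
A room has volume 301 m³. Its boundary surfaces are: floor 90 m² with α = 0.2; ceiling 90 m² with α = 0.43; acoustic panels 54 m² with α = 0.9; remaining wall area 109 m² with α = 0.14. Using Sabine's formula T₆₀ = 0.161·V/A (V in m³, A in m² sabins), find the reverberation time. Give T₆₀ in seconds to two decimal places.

0.40 s

Total absorption A = 90·0.2 + 90·0.43 + 54·0.9 + 109·0.14 = 120.56 m² sabins.
T₆₀ = 0.161 × 301 / 120.56 = 0.402 s.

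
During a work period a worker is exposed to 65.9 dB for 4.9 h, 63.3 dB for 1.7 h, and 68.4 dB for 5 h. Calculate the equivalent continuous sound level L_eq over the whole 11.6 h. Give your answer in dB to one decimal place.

66.9 dB

Weight each interval's intensity by its duration and average over T = 11.6 h:
Σ tᵢ·10^(Lᵢ/10) = 4.9·10^(65.9/10) + 1.7·10^(63.3/10) + 5·10^(68.4/10) = 5.729e+07.
L_eq = 10·log₁₀(5.729e+07/11.6) = 66.94 dB.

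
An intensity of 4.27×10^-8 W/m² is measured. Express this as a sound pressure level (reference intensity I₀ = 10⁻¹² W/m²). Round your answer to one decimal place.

46.3 dB

I/I₀ = 4.27×10^-8/10⁻¹² = 4.27×10^4, and L = 10·log₁₀(I/I₀).
L = 10·(0.6304 + 4) = 46.30 dB.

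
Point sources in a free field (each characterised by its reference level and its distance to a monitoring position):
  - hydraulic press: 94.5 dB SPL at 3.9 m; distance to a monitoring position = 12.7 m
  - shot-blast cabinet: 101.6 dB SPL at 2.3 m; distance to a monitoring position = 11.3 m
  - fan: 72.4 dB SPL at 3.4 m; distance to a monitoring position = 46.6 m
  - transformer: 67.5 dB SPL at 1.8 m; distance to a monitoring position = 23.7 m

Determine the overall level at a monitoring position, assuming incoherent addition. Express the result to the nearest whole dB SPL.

89 dB SPL

Propagate each source to the receiver with L = L_ref − 20·log₁₀(r/r_ref), then add intensities.
hydraulic press: 94.5 − 20·log₁₀(12.7/3.9) = 94.5 − 10.25 = 84.25 dB SPL.
shot-blast cabinet: 101.6 − 20·log₁₀(11.3/2.3) = 101.6 − 13.83 = 87.77 dB SPL.
fan: 72.4 − 20·log₁₀(46.6/3.4) = 72.4 − 22.74 = 49.66 dB SPL.
transformer: 67.5 − 20·log₁₀(23.7/1.8) = 67.5 − 22.39 = 45.11 dB SPL.
Σ 10^(L/10) = 8.647e+08 → L_total = 10·log₁₀(8.647e+08) = 89.37 dB SPL.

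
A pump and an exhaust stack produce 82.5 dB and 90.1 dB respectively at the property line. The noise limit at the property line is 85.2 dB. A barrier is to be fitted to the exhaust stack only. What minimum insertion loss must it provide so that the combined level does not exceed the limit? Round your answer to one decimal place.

8.2 dB

Everything except the exhaust stack sums to 10^(82.5/10) = 1.778e+08 in linear terms, 82.50 dB.
To meet 85.2 dB overall, the treated exhaust stack may contribute at most 10^(85.2/10) − 1.778e+08 = 1.533e+08, i.e. 81.86 dB.
Required insertion loss = 90.1 − 81.86 = 8.24 dB.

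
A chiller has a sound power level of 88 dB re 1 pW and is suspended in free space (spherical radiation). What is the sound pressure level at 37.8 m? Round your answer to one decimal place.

45.5 dB

The power spreads over a sphere of area 4π·r², so L_p = L_w − 10·log₁₀(4π·r²).
4π·r² = 1.796e+04 m², 10·log₁₀ of that is 42.542 dB.
L_p = 88 − 42.542 = 45.46 dB.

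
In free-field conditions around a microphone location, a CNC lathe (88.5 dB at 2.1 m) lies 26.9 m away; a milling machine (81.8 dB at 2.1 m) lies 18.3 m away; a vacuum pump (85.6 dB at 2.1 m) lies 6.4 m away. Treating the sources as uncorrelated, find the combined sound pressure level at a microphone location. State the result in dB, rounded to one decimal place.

76.6 dB

Propagate each source to the receiver with L = L_ref − 20·log₁₀(r/r_ref), then add intensities.
CNC lathe: 88.5 − 20·log₁₀(26.9/2.1) = 88.5 − 22.15 = 66.35 dB.
milling machine: 81.8 − 20·log₁₀(18.3/2.1) = 81.8 − 18.80 = 63.00 dB.
vacuum pump: 85.6 − 20·log₁₀(6.4/2.1) = 85.6 − 9.68 = 75.92 dB.
Σ 10^(L/10) = 4.540e+07 → L_total = 10·log₁₀(4.540e+07) = 76.57 dB.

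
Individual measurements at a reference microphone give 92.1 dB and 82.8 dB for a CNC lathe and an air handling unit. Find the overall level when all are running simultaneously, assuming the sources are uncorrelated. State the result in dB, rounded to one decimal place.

Incoherent sources combine by intensity addition: L_total = 10·log₁₀(Σ 10^(L_i/10)).
Σ 10^(L/10) = 10^(92.1/10) + 10^(82.8/10) = 1.812e+09.
L_total = 10·log₁₀(1.812e+09) = 92.58 dB.

92.6 dB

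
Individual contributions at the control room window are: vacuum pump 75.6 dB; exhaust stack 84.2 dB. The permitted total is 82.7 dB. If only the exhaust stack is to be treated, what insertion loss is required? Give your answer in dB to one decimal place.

2.4 dB

Everything except the exhaust stack sums to 10^(75.6/10) = 3.631e+07 in linear terms, 75.60 dB.
The limit corresponds to 10^(82.7/10) = 1.862e+08; subtracting the fixed part leaves 1.499e+08 for the exhaust stack, i.e. 81.76 dB.
Required insertion loss = 84.2 − 81.76 = 2.44 dB.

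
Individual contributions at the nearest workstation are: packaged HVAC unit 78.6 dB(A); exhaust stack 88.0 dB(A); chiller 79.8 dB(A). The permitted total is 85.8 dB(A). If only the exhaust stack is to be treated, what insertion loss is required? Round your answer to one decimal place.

Fixed contribution from the other sources: Σ 10^(L/10) = 10^(78.6/10) + 10^(79.8/10) = 1.679e+08 (82.25 dB(A)).
The limit corresponds to 10^(85.8/10) = 3.802e+08; subtracting the fixed part leaves 2.122e+08 for the exhaust stack, i.e. 83.27 dB(A).
So the exhaust stack must be reduced from 88.0 to 83.27 dB(A): IL = 4.73 dB.

4.7 dB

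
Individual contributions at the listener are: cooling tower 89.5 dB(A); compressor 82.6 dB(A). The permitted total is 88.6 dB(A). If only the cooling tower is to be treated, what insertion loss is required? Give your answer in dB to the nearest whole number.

Fixed contribution from the other source: Σ 10^(L/10) = 10^(82.6/10) = 1.820e+08 (82.60 dB(A)).
To meet 88.6 dB(A) overall, the treated cooling tower may contribute at most 10^(88.6/10) − 1.820e+08 = 5.425e+08, i.e. 87.34 dB(A).
So the cooling tower must be reduced from 89.5 to 87.34 dB(A): IL = 2.16 dB.

2 dB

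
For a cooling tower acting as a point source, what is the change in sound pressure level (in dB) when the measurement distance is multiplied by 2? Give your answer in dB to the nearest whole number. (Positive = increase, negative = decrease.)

With spherical spreading the level changes by −20·log₁₀(r₂/r₁).
ΔL = −20·log₁₀(2) = -6.02 dB.

-6 dB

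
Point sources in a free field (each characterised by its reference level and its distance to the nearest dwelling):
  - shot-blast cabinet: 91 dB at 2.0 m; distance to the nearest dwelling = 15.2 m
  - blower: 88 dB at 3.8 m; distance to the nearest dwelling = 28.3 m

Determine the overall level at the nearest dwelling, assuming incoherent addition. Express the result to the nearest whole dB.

75 dB

Propagate each source to the receiver with L = L_ref − 20·log₁₀(r/r_ref), then add intensities.
shot-blast cabinet: 91 − 20·log₁₀(15.2/2.0) = 91 − 17.62 = 73.38 dB.
blower: 88 − 20·log₁₀(28.3/3.8) = 88 − 17.44 = 70.56 dB.
Σ 10^(L/10) = 3.317e+07 → L_total = 10·log₁₀(3.317e+07) = 75.21 dB.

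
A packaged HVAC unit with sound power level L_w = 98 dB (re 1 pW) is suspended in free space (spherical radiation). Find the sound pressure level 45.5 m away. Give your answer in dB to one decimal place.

The power spreads over a sphere of area 4π·r², so L_p = L_w − 10·log₁₀(4π·r²).
4π·r² = 2.602e+04 m², 10·log₁₀ of that is 44.152 dB.
L_p = 98 − 44.152 = 53.85 dB.

53.8 dB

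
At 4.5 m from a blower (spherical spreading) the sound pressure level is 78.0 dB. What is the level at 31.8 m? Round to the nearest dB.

61 dB

Spherical spreading from a point source gives a 20·log₁₀(r₂/r₁) drop.
L₂ = 78.0 − 20·log₁₀(31.8/4.5) = 78.0 − 16.984 = 61.02 dB.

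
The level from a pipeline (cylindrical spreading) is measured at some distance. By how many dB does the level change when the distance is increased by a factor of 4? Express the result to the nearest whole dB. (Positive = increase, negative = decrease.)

-6 dB

Line-source spreading: ΔL = −10·log₁₀(r₂/r₁).
ΔL = −10·log₁₀(4) = -6.02 dB.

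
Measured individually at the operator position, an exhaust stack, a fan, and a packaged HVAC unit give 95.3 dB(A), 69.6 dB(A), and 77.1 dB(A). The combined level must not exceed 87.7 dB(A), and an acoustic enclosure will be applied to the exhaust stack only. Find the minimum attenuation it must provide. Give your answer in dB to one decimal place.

8.1 dB

The untreated sources together contribute 10^(69.6/10) + 10^(77.1/10) = 6.041e+07, i.e. 77.81 dB(A).
The limit corresponds to 10^(87.7/10) = 5.888e+08; subtracting the fixed part leaves 5.284e+08 for the exhaust stack, i.e. 87.23 dB(A).
So the exhaust stack must be reduced from 95.3 to 87.23 dB(A): IL = 8.07 dB.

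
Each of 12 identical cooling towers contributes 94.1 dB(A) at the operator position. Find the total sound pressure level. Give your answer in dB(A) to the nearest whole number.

105 dB(A)

N identical incoherent sources raise the level by 10·log₁₀ N.
L_total = 94.1 + 10·log₁₀(12) = 94.1 + 10.792 = 104.89 dB(A).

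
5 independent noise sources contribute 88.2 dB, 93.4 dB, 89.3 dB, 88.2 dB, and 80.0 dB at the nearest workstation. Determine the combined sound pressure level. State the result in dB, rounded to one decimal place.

Incoherent sources combine by intensity addition: L_total = 10·log₁₀(Σ 10^(L_i/10)).
Σ 10^(L/10) = 10^(88.2/10) + 10^(93.4/10) + 10^(89.3/10) + 10^(88.2/10) + 10^(80.0/10) = 4.460e+09.
L_total = 10·log₁₀(4.460e+09) = 96.49 dB.

96.5 dB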